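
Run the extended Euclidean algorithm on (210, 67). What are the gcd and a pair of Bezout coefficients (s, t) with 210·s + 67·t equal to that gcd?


Euclidean algorithm on (210, 67) — divide until remainder is 0:
  210 = 3 · 67 + 9
  67 = 7 · 9 + 4
  9 = 2 · 4 + 1
  4 = 4 · 1 + 0
gcd(210, 67) = 1.
Track Bezout coefficients alongside the remainders: start with r₀ = 210 = a·1 + b·0 (s = 1, t = 0) and r₁ = 67 = a·0 + b·1 (s = 0, t = 1); each new remainder r_{k+1} = r_{k-1} − q_k·r_k inherits s_{k+1} = s_{k-1} − q_k·s_k, t_{k+1} = t_{k-1} − q_k·t_k, so r_k = a·s_k + b·t_k at every step:
  q = 3: r = 9, s = 1 − 3·0 = 1, t = 0 − 3·1 = -3  (check: 210·1 + 67·(-3) = 9)
  q = 7: r = 4, s = 0 − 7·1 = -7, t = 1 − 7·(-3) = 22  (check: 210·(-7) + 67·22 = 4)
  q = 2: r = 1, s = 1 − 2·(-7) = 15, t = -3 − 2·22 = -47  (check: 210·15 + 67·(-47) = 1)
The row with r = 1 (the gcd) gives the Bezout coefficients s = 15, t = -47.
Result: 210 · (15) + 67 · (-47) = 1.

gcd(210, 67) = 1; s = 15, t = -47 (check: 210·15 + 67·(-47) = 1).


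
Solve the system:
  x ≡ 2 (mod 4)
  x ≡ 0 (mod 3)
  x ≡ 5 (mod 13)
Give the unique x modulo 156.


Moduli 4, 3, 13 are pairwise coprime; by CRT there is a unique solution modulo M = 4 · 3 · 13 = 156.
Solve pairwise, accumulating the modulus:
  Start with x ≡ 2 (mod 4).
  Combine with x ≡ 0 (mod 3): since gcd(4, 3) = 1, we get a unique residue mod 12.
    Write x = 2 + 4·t and substitute into x ≡ 0 (mod 3): 4·t ≡ 0 − 2 = -2 (mod 3).
    Reduce coefficients mod 3: 1·t ≡ 1 (mod 3).
    So t ≡ 1 (mod 3).
    Then x = 2 + 4·1 = 6, valid modulo lcm(4, 3) = 12: x ≡ 6 (mod 12).
  Combine with x ≡ 5 (mod 13): since gcd(12, 13) = 1, we get a unique residue mod 156.
    Write x = 6 + 12·t and substitute into x ≡ 5 (mod 13): 12·t ≡ 5 − 6 = -1 (mod 13).
    Reduce coefficients mod 13: 12·t ≡ 12 (mod 13).
    The inverse of 12 mod 13 is 12 (since 12·12 = 144 = 11·13 + 1), so t ≡ 12·12 = 144 ≡ 1 (mod 13).
    Then x = 6 + 12·1 = 18, valid modulo lcm(12, 13) = 156: x ≡ 18 (mod 156).
Verify: 18 mod 4 = 2 ✓, 18 mod 3 = 0 ✓, 18 mod 13 = 5 ✓.

x ≡ 18 (mod 156).


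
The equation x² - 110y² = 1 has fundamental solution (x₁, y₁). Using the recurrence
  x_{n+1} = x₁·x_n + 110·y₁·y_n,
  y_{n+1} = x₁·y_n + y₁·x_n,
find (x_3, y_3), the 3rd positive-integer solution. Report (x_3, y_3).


Step 1: Find the fundamental solution (x₁, y₁) of x² - 110y² = 1.
  Expand √110 as a continued fraction. a₀ = ⌊√110⌋ = 10; iterate m_{k+1} = d_k·a_k − m_k, d_{k+1} = (110 − m_{k+1}²)/d_k, a_{k+1} = ⌊(a₀ + m_{k+1})/d_{k+1}⌋ (starting m₀ = 0, d₀ = 1), with convergents p_k = a_k·p_{k-1} + p_{k-2}, q_k = a_k·q_{k-1} + q_{k-2} (p₋₁ = 1, q₋₁ = 0):
  k = 0: a₀ = 10; p₀/q₀ = 10/1; p₀² − 110·q₀² = 100 − 110 = -10.
  k = 1: m = 10, d = 10, a = ⌊(10 + 10)/10⌋ = 2; p/q = (2·10 + 1)/(2·1 + 0) = 21/2; p² − 110·q² = 441 − 440 = 1.
  The first convergent with p² − 110·q² = 1 gives the fundamental solution (x₁, y₁) = (21, 2).
Step 2: Apply the recurrence (x_{n+1}, y_{n+1}) = (x₁x_n + 110y₁y_n, x₁y_n + y₁x_n) repeatedly.
  From (x_1, y_1) = (21, 2): x_2 = 21·21 + 110·2·2 = 881; y_2 = 21·2 + 2·21 = 84.
  From (x_2, y_2) = (881, 84): x_3 = 21·881 + 110·2·84 = 36981; y_3 = 21·84 + 2·881 = 3526.
Step 3: Verify x_3² - 110·y_3² = 1367594361 - 1367594360 = 1 (should be 1). ✓

(x_1, y_1) = (21, 2); (x_3, y_3) = (36981, 3526).


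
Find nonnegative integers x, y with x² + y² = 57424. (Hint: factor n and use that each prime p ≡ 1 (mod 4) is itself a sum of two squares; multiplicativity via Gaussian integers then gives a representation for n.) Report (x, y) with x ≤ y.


Step 1: Factor n = 57424 = 2^4 · 37 · 97.
Step 2: Check the mod-4 condition on each prime factor: 2 = 2 (special); 37 ≡ 1 (mod 4), exponent 1; 97 ≡ 1 (mod 4), exponent 1.
All primes ≡ 3 (mod 4) appear to even exponent (or don't appear), so by the two-squares theorem n IS expressible as a sum of two squares.
Step 3: Build a representation. Group n = k² · m with k = 4 and m = 37 · 97 = 3589 (a product of primes ≡ 1 (mod 4)); a representation of m scales to one of n via (k·x)² + (k·y)² = k²(x² + y²). Each prime p ≡ 1 (mod 4) is itself a sum of two squares; find a² by testing p − a² for a perfect square:
  37: 37 − 1² = 36 = 6² ⇒ 37 = 1² + 6².
  97: 97 − 1² = 96, 97 − 2² = 93, 97 − 3² = 88, 97 − 4² = 81 = 9² ⇒ 97 = 4² + 9².
  Combine using the Brahmagupta–Fibonacci identity (a² + b²)(c² + d²) = (ac − bd)² + (ad + bc)² = (ac + bd)² + (ad − bc)²:
  37 · 97 = 3589: from (1² + 6²)(4² + 9²), take (1·4 − 6·9, 1·9 + 6·4) = (4 − 54, 9 + 24) = (-50, 33); dropping signs (only squares matter) gives (50, 33); check 50² + 33² = 2500 + 1089 = 3589 ✓.
  Scale by k = 4: (4·50, 4·33) = (200, 132).
Step 4: Order so x ≤ y and verify: 132² + 200² = 17424 + 40000 = 57424 = n. ✓

n = 57424 = 132² + 200² (one valid representation with x ≤ y).


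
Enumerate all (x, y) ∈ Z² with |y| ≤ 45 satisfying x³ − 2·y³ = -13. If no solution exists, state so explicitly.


The equation is x³ - 2y³ = -13. For fixed y, x³ = 2·y³ − 13, so a solution requires the RHS to be a perfect cube.
Strategy: iterate y from -45 to 45, compute RHS = 2·y³ − 13, and check whether it is a (positive or negative) perfect cube.
Check small values of y:
  y = 0: RHS = -13 is not a perfect cube.
  y = 1: RHS = -11 is not a perfect cube.
  y = -1: RHS = -15 is not a perfect cube.
  y = 2: RHS = 3 is not a perfect cube.
  y = -2: RHS = -29 is not a perfect cube.
  y = 3: RHS = 41 is not a perfect cube.
  y = -3: RHS = -67 is not a perfect cube.
Continuing the search up to |y| = 45 finds no solutions either.
No (x, y) in the scanned range satisfies the equation.

No integer solutions with |y| ≤ 45.


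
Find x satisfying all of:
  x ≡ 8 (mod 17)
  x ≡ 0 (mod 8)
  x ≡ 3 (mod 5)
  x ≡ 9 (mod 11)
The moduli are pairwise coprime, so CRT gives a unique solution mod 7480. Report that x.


Product of moduli M = 17 · 8 · 5 · 11 = 7480.
Merge one congruence at a time:
  Start: x ≡ 8 (mod 17).
  Combine with x ≡ 0 (mod 8); new modulus lcm = 136.
    Write x = 8 + 17·t and substitute into x ≡ 0 (mod 8): 17·t ≡ 0 − 8 = -8 (mod 8).
    Reduce coefficients mod 8: 1·t ≡ 0 (mod 8).
    So t ≡ 0 (mod 8).
    Then x = 8 + 17·0 = 8, valid modulo lcm(17, 8) = 136: x ≡ 8 (mod 136).
  Combine with x ≡ 3 (mod 5); new modulus lcm = 680.
    Write x = 8 + 136·t and substitute into x ≡ 3 (mod 5): 136·t ≡ 3 − 8 = -5 (mod 5).
    Reduce coefficients mod 5: 1·t ≡ 0 (mod 5).
    So t ≡ 0 (mod 5).
    Then x = 8 + 136·0 = 8, valid modulo lcm(136, 5) = 680: x ≡ 8 (mod 680).
  Combine with x ≡ 9 (mod 11); new modulus lcm = 7480.
    Write x = 8 + 680·t and substitute into x ≡ 9 (mod 11): 680·t ≡ 9 − 8 = 1 (mod 11).
    Reduce coefficients mod 11: 9·t ≡ 1 (mod 11).
    The inverse of 9 mod 11 is 5 (since 9·5 = 45 = 4·11 + 1), so t ≡ 5·1 = 5 ≡ 5 (mod 11).
    Then x = 8 + 680·5 = 3408, valid modulo lcm(680, 11) = 7480: x ≡ 3408 (mod 7480).
Verify against each original: 3408 mod 17 = 8, 3408 mod 8 = 0, 3408 mod 5 = 3, 3408 mod 11 = 9.

x ≡ 3408 (mod 7480).


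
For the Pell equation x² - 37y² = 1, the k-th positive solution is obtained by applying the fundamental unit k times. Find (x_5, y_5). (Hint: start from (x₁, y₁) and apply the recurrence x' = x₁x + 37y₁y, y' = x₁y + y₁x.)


Step 1: Find the fundamental solution (x₁, y₁) of x² - 37y² = 1.
  Expand √37 as a continued fraction. a₀ = ⌊√37⌋ = 6; iterate m_{k+1} = d_k·a_k − m_k, d_{k+1} = (37 − m_{k+1}²)/d_k, a_{k+1} = ⌊(a₀ + m_{k+1})/d_{k+1}⌋ (starting m₀ = 0, d₀ = 1), with convergents p_k = a_k·p_{k-1} + p_{k-2}, q_k = a_k·q_{k-1} + q_{k-2} (p₋₁ = 1, q₋₁ = 0):
  k = 0: a₀ = 6; p₀/q₀ = 6/1; p₀² − 37·q₀² = 36 − 37 = -1.
  k = 1: m = 6, d = 1, a = ⌊(6 + 6)/1⌋ = 12; p/q = (12·6 + 1)/(12·1 + 0) = 73/12; p² − 37·q² = 5329 − 5328 = 1.
  The first convergent with p² − 37·q² = 1 gives the fundamental solution (x₁, y₁) = (73, 12).
Step 2: Apply the recurrence (x_{n+1}, y_{n+1}) = (x₁x_n + 37y₁y_n, x₁y_n + y₁x_n) repeatedly.
  From (x_1, y_1) = (73, 12): x_2 = 73·73 + 37·12·12 = 10657; y_2 = 73·12 + 12·73 = 1752.
  From (x_2, y_2) = (10657, 1752): x_3 = 73·10657 + 37·12·1752 = 1555849; y_3 = 73·1752 + 12·10657 = 255780.
  From (x_3, y_3) = (1555849, 255780): x_4 = 73·1555849 + 37·12·255780 = 227143297; y_4 = 73·255780 + 12·1555849 = 37342128.
  From (x_4, y_4) = (227143297, 37342128): x_5 = 73·227143297 + 37·12·37342128 = 33161365513; y_5 = 73·37342128 + 12·227143297 = 5451694908.
Step 3: Verify x_5² - 37·y_5² = 1099676162686785753169 - 1099676162686785753168 = 1 (should be 1). ✓

(x_1, y_1) = (73, 12); (x_5, y_5) = (33161365513, 5451694908).


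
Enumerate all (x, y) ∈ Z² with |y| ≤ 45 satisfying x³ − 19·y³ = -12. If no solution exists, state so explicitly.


The equation is x³ - 19y³ = -12. For fixed y, x³ = 19·y³ − 12, so a solution requires the RHS to be a perfect cube.
Strategy: iterate y from -45 to 45, compute RHS = 19·y³ − 12, and check whether it is a (positive or negative) perfect cube.
Check small values of y:
  y = 0: RHS = -12 is not a perfect cube.
  y = 1: RHS = 7 is not a perfect cube.
  y = -1: RHS = -31 is not a perfect cube.
  y = 2: RHS = 140 is not a perfect cube.
  y = -2: RHS = -164 is not a perfect cube.
  y = 3: RHS = 501 is not a perfect cube.
  y = -3: RHS = -525 is not a perfect cube.
Continuing the search up to |y| = 45 finds no solutions either.
No (x, y) in the scanned range satisfies the equation.

No integer solutions with |y| ≤ 45.


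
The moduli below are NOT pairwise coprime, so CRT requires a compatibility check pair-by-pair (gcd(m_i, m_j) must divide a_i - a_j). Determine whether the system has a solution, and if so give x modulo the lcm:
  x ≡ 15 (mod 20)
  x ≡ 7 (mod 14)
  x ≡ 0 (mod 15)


Moduli 20, 14, 15 are not pairwise coprime, so CRT works modulo lcm(m_i) when all pairwise compatibility conditions hold.
Pairwise compatibility: gcd(m_i, m_j) must divide a_i - a_j for every pair.
Merge one congruence at a time:
  Start: x ≡ 15 (mod 20).
  Combine with x ≡ 7 (mod 14): gcd(20, 14) = 2; 7 - 15 = -8, which IS divisible by 2, so compatible.
    Write x = 15 + 20·t and substitute into x ≡ 7 (mod 14): 20·t ≡ 7 − 15 = -8 (mod 14).
    Divide the congruence (and modulus) by g = 2: 10·t ≡ -4 (mod 7).
    Reduce coefficients mod 7: 3·t ≡ 3 (mod 7).
    The inverse of 3 mod 7 is 5 (since 3·5 = 15 = 2·7 + 1), so t ≡ 5·3 = 15 ≡ 1 (mod 7).
    Then x = 15 + 20·1 = 35, valid modulo lcm(20, 14) = 140: x ≡ 35 (mod 140).
  Combine with x ≡ 0 (mod 15): gcd(140, 15) = 5; 0 - 35 = -35, which IS divisible by 5, so compatible.
    Write x = 35 + 140·t and substitute into x ≡ 0 (mod 15): 140·t ≡ 0 − 35 = -35 (mod 15).
    Divide the congruence (and modulus) by g = 5: 28·t ≡ -7 (mod 3).
    Reduce coefficients mod 3: 1·t ≡ 2 (mod 3).
    So t ≡ 2 (mod 3).
    Then x = 35 + 140·2 = 315, valid modulo lcm(140, 15) = 420: x ≡ 315 (mod 420).
Verify: 315 mod 20 = 15, 315 mod 14 = 7, 315 mod 15 = 0.

x ≡ 315 (mod 420).


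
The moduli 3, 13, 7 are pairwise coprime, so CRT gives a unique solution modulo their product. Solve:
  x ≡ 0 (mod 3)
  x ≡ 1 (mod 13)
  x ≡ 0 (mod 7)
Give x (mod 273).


Moduli 3, 13, 7 are pairwise coprime; by CRT there is a unique solution modulo M = 3 · 13 · 7 = 273.
Solve pairwise, accumulating the modulus:
  Start with x ≡ 0 (mod 3).
  Combine with x ≡ 1 (mod 13): since gcd(3, 13) = 1, we get a unique residue mod 39.
    Write x = 0 + 3·t and substitute into x ≡ 1 (mod 13): 3·t ≡ 1 − 0 = 1 (mod 13).
    The inverse of 3 mod 13 is 9 (since 3·9 = 27 = 2·13 + 1), so t ≡ 9·1 = 9 ≡ 9 (mod 13).
    Then x = 0 + 3·9 = 27, valid modulo lcm(3, 13) = 39: x ≡ 27 (mod 39).
  Combine with x ≡ 0 (mod 7): since gcd(39, 7) = 1, we get a unique residue mod 273.
    Write x = 27 + 39·t and substitute into x ≡ 0 (mod 7): 39·t ≡ 0 − 27 = -27 (mod 7).
    Reduce coefficients mod 7: 4·t ≡ 1 (mod 7).
    The inverse of 4 mod 7 is 2 (since 4·2 = 8 = 1·7 + 1), so t ≡ 2·1 = 2 ≡ 2 (mod 7).
    Then x = 27 + 39·2 = 105, valid modulo lcm(39, 7) = 273: x ≡ 105 (mod 273).
Verify: 105 mod 3 = 0 ✓, 105 mod 13 = 1 ✓, 105 mod 7 = 0 ✓.

x ≡ 105 (mod 273).


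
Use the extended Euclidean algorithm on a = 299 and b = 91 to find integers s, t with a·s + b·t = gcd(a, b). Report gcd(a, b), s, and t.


Euclidean algorithm on (299, 91) — divide until remainder is 0:
  299 = 3 · 91 + 26
  91 = 3 · 26 + 13
  26 = 2 · 13 + 0
gcd(299, 91) = 13.
Track Bezout coefficients alongside the remainders: start with r₀ = 299 = a·1 + b·0 (s = 1, t = 0) and r₁ = 91 = a·0 + b·1 (s = 0, t = 1); each new remainder r_{k+1} = r_{k-1} − q_k·r_k inherits s_{k+1} = s_{k-1} − q_k·s_k, t_{k+1} = t_{k-1} − q_k·t_k, so r_k = a·s_k + b·t_k at every step:
  q = 3: r = 26, s = 1 − 3·0 = 1, t = 0 − 3·1 = -3  (check: 299·1 + 91·(-3) = 26)
  q = 3: r = 13, s = 0 − 3·1 = -3, t = 1 − 3·(-3) = 10  (check: 299·(-3) + 91·10 = 13)
The row with r = 13 (the gcd) gives the Bezout coefficients s = -3, t = 10.
Result: 299 · (-3) + 91 · (10) = 13.

gcd(299, 91) = 13; s = -3, t = 10 (check: 299·(-3) + 91·10 = 13).


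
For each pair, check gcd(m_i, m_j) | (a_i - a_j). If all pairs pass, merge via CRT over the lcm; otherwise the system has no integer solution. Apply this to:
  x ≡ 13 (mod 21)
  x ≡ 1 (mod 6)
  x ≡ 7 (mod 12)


Moduli 21, 6, 12 are not pairwise coprime, so CRT works modulo lcm(m_i) when all pairwise compatibility conditions hold.
Pairwise compatibility: gcd(m_i, m_j) must divide a_i - a_j for every pair.
Merge one congruence at a time:
  Start: x ≡ 13 (mod 21).
  Combine with x ≡ 1 (mod 6): gcd(21, 6) = 3; 1 - 13 = -12, which IS divisible by 3, so compatible.
    Write x = 13 + 21·t and substitute into x ≡ 1 (mod 6): 21·t ≡ 1 − 13 = -12 (mod 6).
    Divide the congruence (and modulus) by g = 3: 7·t ≡ -4 (mod 2).
    Reduce coefficients mod 2: 1·t ≡ 0 (mod 2).
    So t ≡ 0 (mod 2).
    Then x = 13 + 21·0 = 13, valid modulo lcm(21, 6) = 42: x ≡ 13 (mod 42).
  Combine with x ≡ 7 (mod 12): gcd(42, 12) = 6; 7 - 13 = -6, which IS divisible by 6, so compatible.
    Write x = 13 + 42·t and substitute into x ≡ 7 (mod 12): 42·t ≡ 7 − 13 = -6 (mod 12).
    Divide the congruence (and modulus) by g = 6: 7·t ≡ -1 (mod 2).
    Reduce coefficients mod 2: 1·t ≡ 1 (mod 2).
    So t ≡ 1 (mod 2).
    Then x = 13 + 42·1 = 55, valid modulo lcm(42, 12) = 84: x ≡ 55 (mod 84).
Verify: 55 mod 21 = 13, 55 mod 6 = 1, 55 mod 12 = 7.

x ≡ 55 (mod 84).


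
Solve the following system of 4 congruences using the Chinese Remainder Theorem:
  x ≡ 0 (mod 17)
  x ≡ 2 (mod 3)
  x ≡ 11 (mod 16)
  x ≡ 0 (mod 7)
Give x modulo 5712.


Product of moduli M = 17 · 3 · 16 · 7 = 5712.
Merge one congruence at a time:
  Start: x ≡ 0 (mod 17).
  Combine with x ≡ 2 (mod 3); new modulus lcm = 51.
    Write x = 0 + 17·t and substitute into x ≡ 2 (mod 3): 17·t ≡ 2 − 0 = 2 (mod 3).
    Reduce coefficients mod 3: 2·t ≡ 2 (mod 3).
    The inverse of 2 mod 3 is 2 (since 2·2 = 4 = 1·3 + 1), so t ≡ 2·2 = 4 ≡ 1 (mod 3).
    Then x = 0 + 17·1 = 17, valid modulo lcm(17, 3) = 51: x ≡ 17 (mod 51).
  Combine with x ≡ 11 (mod 16); new modulus lcm = 816.
    Write x = 17 + 51·t and substitute into x ≡ 11 (mod 16): 51·t ≡ 11 − 17 = -6 (mod 16).
    Reduce coefficients mod 16: 3·t ≡ 10 (mod 16).
    The inverse of 3 mod 16 is 11 (since 3·11 = 33 = 2·16 + 1), so t ≡ 11·10 = 110 ≡ 14 (mod 16).
    Then x = 17 + 51·14 = 731, valid modulo lcm(51, 16) = 816: x ≡ 731 (mod 816).
  Combine with x ≡ 0 (mod 7); new modulus lcm = 5712.
    Write x = 731 + 816·t and substitute into x ≡ 0 (mod 7): 816·t ≡ 0 − 731 = -731 (mod 7).
    Reduce coefficients mod 7: 4·t ≡ 4 (mod 7).
    The inverse of 4 mod 7 is 2 (since 4·2 = 8 = 1·7 + 1), so t ≡ 2·4 = 8 ≡ 1 (mod 7).
    Then x = 731 + 816·1 = 1547, valid modulo lcm(816, 7) = 5712: x ≡ 1547 (mod 5712).
Verify against each original: 1547 mod 17 = 0, 1547 mod 3 = 2, 1547 mod 16 = 11, 1547 mod 7 = 0.

x ≡ 1547 (mod 5712).


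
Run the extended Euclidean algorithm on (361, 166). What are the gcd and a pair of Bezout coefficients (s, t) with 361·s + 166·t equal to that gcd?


Euclidean algorithm on (361, 166) — divide until remainder is 0:
  361 = 2 · 166 + 29
  166 = 5 · 29 + 21
  29 = 1 · 21 + 8
  21 = 2 · 8 + 5
  8 = 1 · 5 + 3
  5 = 1 · 3 + 2
  3 = 1 · 2 + 1
  2 = 2 · 1 + 0
gcd(361, 166) = 1.
Track Bezout coefficients alongside the remainders: start with r₀ = 361 = a·1 + b·0 (s = 1, t = 0) and r₁ = 166 = a·0 + b·1 (s = 0, t = 1); each new remainder r_{k+1} = r_{k-1} − q_k·r_k inherits s_{k+1} = s_{k-1} − q_k·s_k, t_{k+1} = t_{k-1} − q_k·t_k, so r_k = a·s_k + b·t_k at every step:
  q = 2: r = 29, s = 1 − 2·0 = 1, t = 0 − 2·1 = -2  (check: 361·1 + 166·(-2) = 29)
  q = 5: r = 21, s = 0 − 5·1 = -5, t = 1 − 5·(-2) = 11  (check: 361·(-5) + 166·11 = 21)
  q = 1: r = 8, s = 1 − 1·(-5) = 6, t = -2 − 1·11 = -13  (check: 361·6 + 166·(-13) = 8)
  q = 2: r = 5, s = -5 − 2·6 = -17, t = 11 − 2·(-13) = 37  (check: 361·(-17) + 166·37 = 5)
  q = 1: r = 3, s = 6 − 1·(-17) = 23, t = -13 − 1·37 = -50  (check: 361·23 + 166·(-50) = 3)
  q = 1: r = 2, s = -17 − 1·23 = -40, t = 37 − 1·(-50) = 87  (check: 361·(-40) + 166·87 = 2)
  q = 1: r = 1, s = 23 − 1·(-40) = 63, t = -50 − 1·87 = -137  (check: 361·63 + 166·(-137) = 1)
The row with r = 1 (the gcd) gives the Bezout coefficients s = 63, t = -137.
Result: 361 · (63) + 166 · (-137) = 1.

gcd(361, 166) = 1; s = 63, t = -137 (check: 361·63 + 166·(-137) = 1).


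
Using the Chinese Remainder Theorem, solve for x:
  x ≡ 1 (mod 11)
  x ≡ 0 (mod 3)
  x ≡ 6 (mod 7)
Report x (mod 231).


Moduli 11, 3, 7 are pairwise coprime; by CRT there is a unique solution modulo M = 11 · 3 · 7 = 231.
Solve pairwise, accumulating the modulus:
  Start with x ≡ 1 (mod 11).
  Combine with x ≡ 0 (mod 3): since gcd(11, 3) = 1, we get a unique residue mod 33.
    Write x = 1 + 11·t and substitute into x ≡ 0 (mod 3): 11·t ≡ 0 − 1 = -1 (mod 3).
    Reduce coefficients mod 3: 2·t ≡ 2 (mod 3).
    The inverse of 2 mod 3 is 2 (since 2·2 = 4 = 1·3 + 1), so t ≡ 2·2 = 4 ≡ 1 (mod 3).
    Then x = 1 + 11·1 = 12, valid modulo lcm(11, 3) = 33: x ≡ 12 (mod 33).
  Combine with x ≡ 6 (mod 7): since gcd(33, 7) = 1, we get a unique residue mod 231.
    Write x = 12 + 33·t and substitute into x ≡ 6 (mod 7): 33·t ≡ 6 − 12 = -6 (mod 7).
    Reduce coefficients mod 7: 5·t ≡ 1 (mod 7).
    The inverse of 5 mod 7 is 3 (since 5·3 = 15 = 2·7 + 1), so t ≡ 3·1 = 3 ≡ 3 (mod 7).
    Then x = 12 + 33·3 = 111, valid modulo lcm(33, 7) = 231: x ≡ 111 (mod 231).
Verify: 111 mod 11 = 1 ✓, 111 mod 3 = 0 ✓, 111 mod 7 = 6 ✓.

x ≡ 111 (mod 231).


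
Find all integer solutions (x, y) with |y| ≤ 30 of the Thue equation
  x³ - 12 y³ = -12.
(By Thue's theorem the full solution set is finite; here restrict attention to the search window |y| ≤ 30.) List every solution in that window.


The equation is x³ - 12y³ = -12. For fixed y, x³ = 12·y³ − 12, so a solution requires the RHS to be a perfect cube.
Strategy: iterate y from -30 to 30, compute RHS = 12·y³ − 12, and check whether it is a (positive or negative) perfect cube.
Check small values of y:
  y = 0: RHS = -12 is not a perfect cube.
  y = 1: RHS = 0 = (0)³ ⇒ x = 0 works.
  y = -1: RHS = -24 is not a perfect cube.
  y = 2: RHS = 84 is not a perfect cube.
  y = -2: RHS = -108 is not a perfect cube.
  y = 3: RHS = 312 is not a perfect cube.
  y = -3: RHS = -336 is not a perfect cube.
Continuing the search up to |y| = 30 finds no further solutions beyond those listed.
Collected solutions: (0, 1).

Solutions (with |y| ≤ 30): (0, 1).


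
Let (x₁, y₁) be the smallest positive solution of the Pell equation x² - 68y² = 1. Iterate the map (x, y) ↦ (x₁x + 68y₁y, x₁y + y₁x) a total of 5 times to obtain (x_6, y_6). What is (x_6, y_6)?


Step 1: Find the fundamental solution (x₁, y₁) of x² - 68y² = 1.
  Expand √68 as a continued fraction. a₀ = ⌊√68⌋ = 8; iterate m_{k+1} = d_k·a_k − m_k, d_{k+1} = (68 − m_{k+1}²)/d_k, a_{k+1} = ⌊(a₀ + m_{k+1})/d_{k+1}⌋ (starting m₀ = 0, d₀ = 1), with convergents p_k = a_k·p_{k-1} + p_{k-2}, q_k = a_k·q_{k-1} + q_{k-2} (p₋₁ = 1, q₋₁ = 0):
  k = 0: a₀ = 8; p₀/q₀ = 8/1; p₀² − 68·q₀² = 64 − 68 = -4.
  k = 1: m = 8, d = 4, a = ⌊(8 + 8)/4⌋ = 4; p/q = (4·8 + 1)/(4·1 + 0) = 33/4; p² − 68·q² = 1089 − 1088 = 1.
  The first convergent with p² − 68·q² = 1 gives the fundamental solution (x₁, y₁) = (33, 4).
Step 2: Apply the recurrence (x_{n+1}, y_{n+1}) = (x₁x_n + 68y₁y_n, x₁y_n + y₁x_n) repeatedly.
  From (x_1, y_1) = (33, 4): x_2 = 33·33 + 68·4·4 = 2177; y_2 = 33·4 + 4·33 = 264.
  From (x_2, y_2) = (2177, 264): x_3 = 33·2177 + 68·4·264 = 143649; y_3 = 33·264 + 4·2177 = 17420.
  From (x_3, y_3) = (143649, 17420): x_4 = 33·143649 + 68·4·17420 = 9478657; y_4 = 33·17420 + 4·143649 = 1149456.
  From (x_4, y_4) = (9478657, 1149456): x_5 = 33·9478657 + 68·4·1149456 = 625447713; y_5 = 33·1149456 + 4·9478657 = 75846676.
  From (x_5, y_5) = (625447713, 75846676): x_6 = 33·625447713 + 68·4·75846676 = 41270070401; y_6 = 33·75846676 + 4·625447713 = 5004731160.
Step 3: Verify x_6² - 68·y_6² = 1703218710903496300801 - 1703218710903496300800 = 1 (should be 1). ✓

(x_1, y_1) = (33, 4); (x_6, y_6) = (41270070401, 5004731160).


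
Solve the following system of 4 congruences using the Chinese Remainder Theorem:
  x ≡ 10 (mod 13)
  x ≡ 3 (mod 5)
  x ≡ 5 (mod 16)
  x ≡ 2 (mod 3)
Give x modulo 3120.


Product of moduli M = 13 · 5 · 16 · 3 = 3120.
Merge one congruence at a time:
  Start: x ≡ 10 (mod 13).
  Combine with x ≡ 3 (mod 5); new modulus lcm = 65.
    Write x = 10 + 13·t and substitute into x ≡ 3 (mod 5): 13·t ≡ 3 − 10 = -7 (mod 5).
    Reduce coefficients mod 5: 3·t ≡ 3 (mod 5).
    The inverse of 3 mod 5 is 2 (since 3·2 = 6 = 1·5 + 1), so t ≡ 2·3 = 6 ≡ 1 (mod 5).
    Then x = 10 + 13·1 = 23, valid modulo lcm(13, 5) = 65: x ≡ 23 (mod 65).
  Combine with x ≡ 5 (mod 16); new modulus lcm = 1040.
    Write x = 23 + 65·t and substitute into x ≡ 5 (mod 16): 65·t ≡ 5 − 23 = -18 (mod 16).
    Reduce coefficients mod 16: 1·t ≡ 14 (mod 16).
    So t ≡ 14 (mod 16).
    Then x = 23 + 65·14 = 933, valid modulo lcm(65, 16) = 1040: x ≡ 933 (mod 1040).
  Combine with x ≡ 2 (mod 3); new modulus lcm = 3120.
    Write x = 933 + 1040·t and substitute into x ≡ 2 (mod 3): 1040·t ≡ 2 − 933 = -931 (mod 3).
    Reduce coefficients mod 3: 2·t ≡ 2 (mod 3).
    The inverse of 2 mod 3 is 2 (since 2·2 = 4 = 1·3 + 1), so t ≡ 2·2 = 4 ≡ 1 (mod 3).
    Then x = 933 + 1040·1 = 1973, valid modulo lcm(1040, 3) = 3120: x ≡ 1973 (mod 3120).
Verify against each original: 1973 mod 13 = 10, 1973 mod 5 = 3, 1973 mod 16 = 5, 1973 mod 3 = 2.

x ≡ 1973 (mod 3120).


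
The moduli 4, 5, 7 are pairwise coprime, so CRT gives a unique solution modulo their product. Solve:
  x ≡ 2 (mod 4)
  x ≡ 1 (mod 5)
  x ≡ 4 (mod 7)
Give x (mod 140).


Moduli 4, 5, 7 are pairwise coprime; by CRT there is a unique solution modulo M = 4 · 5 · 7 = 140.
Solve pairwise, accumulating the modulus:
  Start with x ≡ 2 (mod 4).
  Combine with x ≡ 1 (mod 5): since gcd(4, 5) = 1, we get a unique residue mod 20.
    Write x = 2 + 4·t and substitute into x ≡ 1 (mod 5): 4·t ≡ 1 − 2 = -1 (mod 5).
    Reduce coefficients mod 5: 4·t ≡ 4 (mod 5).
    The inverse of 4 mod 5 is 4 (since 4·4 = 16 = 3·5 + 1), so t ≡ 4·4 = 16 ≡ 1 (mod 5).
    Then x = 2 + 4·1 = 6, valid modulo lcm(4, 5) = 20: x ≡ 6 (mod 20).
  Combine with x ≡ 4 (mod 7): since gcd(20, 7) = 1, we get a unique residue mod 140.
    Write x = 6 + 20·t and substitute into x ≡ 4 (mod 7): 20·t ≡ 4 − 6 = -2 (mod 7).
    Reduce coefficients mod 7: 6·t ≡ 5 (mod 7).
    The inverse of 6 mod 7 is 6 (since 6·6 = 36 = 5·7 + 1), so t ≡ 6·5 = 30 ≡ 2 (mod 7).
    Then x = 6 + 20·2 = 46, valid modulo lcm(20, 7) = 140: x ≡ 46 (mod 140).
Verify: 46 mod 4 = 2 ✓, 46 mod 5 = 1 ✓, 46 mod 7 = 4 ✓.

x ≡ 46 (mod 140).


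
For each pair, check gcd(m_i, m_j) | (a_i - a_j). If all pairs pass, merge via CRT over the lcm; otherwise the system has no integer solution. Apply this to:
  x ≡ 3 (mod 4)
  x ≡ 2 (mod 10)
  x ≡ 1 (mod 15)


Moduli 4, 10, 15 are not pairwise coprime, so CRT works modulo lcm(m_i) when all pairwise compatibility conditions hold.
Pairwise compatibility: gcd(m_i, m_j) must divide a_i - a_j for every pair.
Merge one congruence at a time:
  Start: x ≡ 3 (mod 4).
  Combine with x ≡ 2 (mod 10): gcd(4, 10) = 2, and 2 - 3 = -1 is NOT divisible by 2.
    ⇒ system is inconsistent (no integer solution).

No solution (the system is inconsistent).


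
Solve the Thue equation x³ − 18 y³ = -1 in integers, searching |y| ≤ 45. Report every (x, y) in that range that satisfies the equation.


The equation is x³ - 18y³ = -1. For fixed y, x³ = 18·y³ − 1, so a solution requires the RHS to be a perfect cube.
Strategy: iterate y from -45 to 45, compute RHS = 18·y³ − 1, and check whether it is a (positive or negative) perfect cube.
Check small values of y:
  y = 0: RHS = -1 = (-1)³ ⇒ x = -1 works.
  y = 1: RHS = 17 is not a perfect cube.
  y = -1: RHS = -19 is not a perfect cube.
  y = 2: RHS = 143 is not a perfect cube.
  y = -2: RHS = -145 is not a perfect cube.
  y = 3: RHS = 485 is not a perfect cube.
  y = -3: RHS = -487 is not a perfect cube.
Continuing the search up to |y| = 45 finds no further solutions beyond those listed.
Collected solutions: (-1, 0).

Solutions (with |y| ≤ 45): (-1, 0).


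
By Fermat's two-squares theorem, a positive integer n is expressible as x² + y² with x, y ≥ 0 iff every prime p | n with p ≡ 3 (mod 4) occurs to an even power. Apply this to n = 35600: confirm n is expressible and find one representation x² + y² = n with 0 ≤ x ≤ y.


Step 1: Factor n = 35600 = 2^4 · 5^2 · 89.
Step 2: Check the mod-4 condition on each prime factor: 2 = 2 (special); 5 ≡ 1 (mod 4), exponent 2; 89 ≡ 1 (mod 4), exponent 1.
All primes ≡ 3 (mod 4) appear to even exponent (or don't appear), so by the two-squares theorem n IS expressible as a sum of two squares.
Step 3: Build a representation. Group n = k² · m with k = 4 and m = 5 · 5 · 89 = 2225 (a product of primes ≡ 1 (mod 4)); a representation of m scales to one of n via (k·x)² + (k·y)² = k²(x² + y²). Each prime p ≡ 1 (mod 4) is itself a sum of two squares; find a² by testing p − a² for a perfect square:
  5: 5 − 1² = 4 = 2² ⇒ 5 = 1² + 2².
  89: 89 − 1² = 88, 89 − 2² = 85, 89 − 3² = 80, 89 − 4² = 73, 89 − 5² = 64 = 8² ⇒ 89 = 5² + 8².
  Combine using the Brahmagupta–Fibonacci identity (a² + b²)(c² + d²) = (ac − bd)² + (ad + bc)² = (ac + bd)² + (ad − bc)²:
  5 · 5 = 25: from (1² + 2²)(1² + 2²), take (1·1 − 2·2, 1·2 + 2·1) = (1 − 4, 2 + 2) = (-3, 4); dropping signs (only squares matter) gives (3, 4); check 3² + 4² = 9 + 16 = 25 ✓.
  25 · 89 = 2225: from (3² + 4²)(5² + 8²), take (3·5 − 4·8, 3·8 + 4·5) = (15 − 32, 24 + 20) = (-17, 44); dropping signs (only squares matter) gives (17, 44); check 17² + 44² = 289 + 1936 = 2225 ✓.
  Scale by k = 4: (4·17, 4·44) = (68, 176).
Step 4: Order so x ≤ y and verify: 68² + 176² = 4624 + 30976 = 35600 = n. ✓

n = 35600 = 68² + 176² (one valid representation with x ≤ y).


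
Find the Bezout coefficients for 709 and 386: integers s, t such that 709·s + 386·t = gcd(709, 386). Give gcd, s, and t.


Euclidean algorithm on (709, 386) — divide until remainder is 0:
  709 = 1 · 386 + 323
  386 = 1 · 323 + 63
  323 = 5 · 63 + 8
  63 = 7 · 8 + 7
  8 = 1 · 7 + 1
  7 = 7 · 1 + 0
gcd(709, 386) = 1.
Track Bezout coefficients alongside the remainders: start with r₀ = 709 = a·1 + b·0 (s = 1, t = 0) and r₁ = 386 = a·0 + b·1 (s = 0, t = 1); each new remainder r_{k+1} = r_{k-1} − q_k·r_k inherits s_{k+1} = s_{k-1} − q_k·s_k, t_{k+1} = t_{k-1} − q_k·t_k, so r_k = a·s_k + b·t_k at every step:
  q = 1: r = 323, s = 1 − 1·0 = 1, t = 0 − 1·1 = -1  (check: 709·1 + 386·(-1) = 323)
  q = 1: r = 63, s = 0 − 1·1 = -1, t = 1 − 1·(-1) = 2  (check: 709·(-1) + 386·2 = 63)
  q = 5: r = 8, s = 1 − 5·(-1) = 6, t = -1 − 5·2 = -11  (check: 709·6 + 386·(-11) = 8)
  q = 7: r = 7, s = -1 − 7·6 = -43, t = 2 − 7·(-11) = 79  (check: 709·(-43) + 386·79 = 7)
  q = 1: r = 1, s = 6 − 1·(-43) = 49, t = -11 − 1·79 = -90  (check: 709·49 + 386·(-90) = 1)
The row with r = 1 (the gcd) gives the Bezout coefficients s = 49, t = -90.
Result: 709 · (49) + 386 · (-90) = 1.

gcd(709, 386) = 1; s = 49, t = -90 (check: 709·49 + 386·(-90) = 1).


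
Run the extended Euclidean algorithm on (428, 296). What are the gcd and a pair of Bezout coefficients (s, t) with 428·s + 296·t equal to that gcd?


Euclidean algorithm on (428, 296) — divide until remainder is 0:
  428 = 1 · 296 + 132
  296 = 2 · 132 + 32
  132 = 4 · 32 + 4
  32 = 8 · 4 + 0
gcd(428, 296) = 4.
Track Bezout coefficients alongside the remainders: start with r₀ = 428 = a·1 + b·0 (s = 1, t = 0) and r₁ = 296 = a·0 + b·1 (s = 0, t = 1); each new remainder r_{k+1} = r_{k-1} − q_k·r_k inherits s_{k+1} = s_{k-1} − q_k·s_k, t_{k+1} = t_{k-1} − q_k·t_k, so r_k = a·s_k + b·t_k at every step:
  q = 1: r = 132, s = 1 − 1·0 = 1, t = 0 − 1·1 = -1  (check: 428·1 + 296·(-1) = 132)
  q = 2: r = 32, s = 0 − 2·1 = -2, t = 1 − 2·(-1) = 3  (check: 428·(-2) + 296·3 = 32)
  q = 4: r = 4, s = 1 − 4·(-2) = 9, t = -1 − 4·3 = -13  (check: 428·9 + 296·(-13) = 4)
The row with r = 4 (the gcd) gives the Bezout coefficients s = 9, t = -13.
Result: 428 · (9) + 296 · (-13) = 4.

gcd(428, 296) = 4; s = 9, t = -13 (check: 428·9 + 296·(-13) = 4).


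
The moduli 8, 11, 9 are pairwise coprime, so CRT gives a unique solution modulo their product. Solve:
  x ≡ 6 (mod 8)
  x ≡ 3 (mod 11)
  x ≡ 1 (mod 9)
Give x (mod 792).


Moduli 8, 11, 9 are pairwise coprime; by CRT there is a unique solution modulo M = 8 · 11 · 9 = 792.
Solve pairwise, accumulating the modulus:
  Start with x ≡ 6 (mod 8).
  Combine with x ≡ 3 (mod 11): since gcd(8, 11) = 1, we get a unique residue mod 88.
    Write x = 6 + 8·t and substitute into x ≡ 3 (mod 11): 8·t ≡ 3 − 6 = -3 (mod 11).
    Reduce coefficients mod 11: 8·t ≡ 8 (mod 11).
    The inverse of 8 mod 11 is 7 (since 8·7 = 56 = 5·11 + 1), so t ≡ 7·8 = 56 ≡ 1 (mod 11).
    Then x = 6 + 8·1 = 14, valid modulo lcm(8, 11) = 88: x ≡ 14 (mod 88).
  Combine with x ≡ 1 (mod 9): since gcd(88, 9) = 1, we get a unique residue mod 792.
    Write x = 14 + 88·t and substitute into x ≡ 1 (mod 9): 88·t ≡ 1 − 14 = -13 (mod 9).
    Reduce coefficients mod 9: 7·t ≡ 5 (mod 9).
    The inverse of 7 mod 9 is 4 (since 7·4 = 28 = 3·9 + 1), so t ≡ 4·5 = 20 ≡ 2 (mod 9).
    Then x = 14 + 88·2 = 190, valid modulo lcm(88, 9) = 792: x ≡ 190 (mod 792).
Verify: 190 mod 8 = 6 ✓, 190 mod 11 = 3 ✓, 190 mod 9 = 1 ✓.

x ≡ 190 (mod 792).


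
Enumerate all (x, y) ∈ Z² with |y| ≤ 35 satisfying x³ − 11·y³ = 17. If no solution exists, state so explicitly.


The equation is x³ - 11y³ = 17. For fixed y, x³ = 11·y³ + 17, so a solution requires the RHS to be a perfect cube.
Strategy: iterate y from -35 to 35, compute RHS = 11·y³ + 17, and check whether it is a (positive or negative) perfect cube.
Check small values of y:
  y = 0: RHS = 17 is not a perfect cube.
  y = 1: RHS = 28 is not a perfect cube.
  y = -1: RHS = 6 is not a perfect cube.
  y = 2: RHS = 105 is not a perfect cube.
  y = -2: RHS = -71 is not a perfect cube.
  y = 3: RHS = 314 is not a perfect cube.
  y = -3: RHS = -280 is not a perfect cube.
Continuing the search up to |y| = 35 finds no solutions either.
No (x, y) in the scanned range satisfies the equation.

No integer solutions with |y| ≤ 35.


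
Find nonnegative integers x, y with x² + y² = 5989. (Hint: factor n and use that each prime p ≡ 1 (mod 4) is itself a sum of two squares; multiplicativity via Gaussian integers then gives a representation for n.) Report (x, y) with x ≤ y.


Step 1: Factor n = 5989 = 53 · 113.
Step 2: Check the mod-4 condition on each prime factor: 53 ≡ 1 (mod 4), exponent 1; 113 ≡ 1 (mod 4), exponent 1.
All primes ≡ 3 (mod 4) appear to even exponent (or don't appear), so by the two-squares theorem n IS expressible as a sum of two squares.
Step 3: Build a representation. Here n = 53 · 113 is a product of primes ≡ 1 (mod 4). Each prime p ≡ 1 (mod 4) is itself a sum of two squares; find a² by testing p − a² for a perfect square:
  53: 53 − 1² = 52, 53 − 2² = 49 = 7² ⇒ 53 = 2² + 7².
  113: 113 − 1² = 112, 113 − 2² = 109, 113 − 3² = 104, 113 − 4² = 97, 113 − 5² = 88, 113 − 6² = 77, 113 − 7² = 64 = 8² ⇒ 113 = 7² + 8².
  Combine using the Brahmagupta–Fibonacci identity (a² + b²)(c² + d²) = (ac − bd)² + (ad + bc)² = (ac + bd)² + (ad − bc)²:
  53 · 113 = 5989: from (2² + 7²)(7² + 8²), take (2·7 − 7·8, 2·8 + 7·7) = (14 − 56, 16 + 49) = (-42, 65); dropping signs (only squares matter) gives (42, 65); check 42² + 65² = 1764 + 4225 = 5989 ✓.
Step 4: Order so x ≤ y and verify: 42² + 65² = 1764 + 4225 = 5989 = n. ✓

n = 5989 = 42² + 65² (one valid representation with x ≤ y).


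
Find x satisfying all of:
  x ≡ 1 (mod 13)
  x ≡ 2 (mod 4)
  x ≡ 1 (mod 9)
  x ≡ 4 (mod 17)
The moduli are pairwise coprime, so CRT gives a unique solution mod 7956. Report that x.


Product of moduli M = 13 · 4 · 9 · 17 = 7956.
Merge one congruence at a time:
  Start: x ≡ 1 (mod 13).
  Combine with x ≡ 2 (mod 4); new modulus lcm = 52.
    Write x = 1 + 13·t and substitute into x ≡ 2 (mod 4): 13·t ≡ 2 − 1 = 1 (mod 4).
    Reduce coefficients mod 4: 1·t ≡ 1 (mod 4).
    So t ≡ 1 (mod 4).
    Then x = 1 + 13·1 = 14, valid modulo lcm(13, 4) = 52: x ≡ 14 (mod 52).
  Combine with x ≡ 1 (mod 9); new modulus lcm = 468.
    Write x = 14 + 52·t and substitute into x ≡ 1 (mod 9): 52·t ≡ 1 − 14 = -13 (mod 9).
    Reduce coefficients mod 9: 7·t ≡ 5 (mod 9).
    The inverse of 7 mod 9 is 4 (since 7·4 = 28 = 3·9 + 1), so t ≡ 4·5 = 20 ≡ 2 (mod 9).
    Then x = 14 + 52·2 = 118, valid modulo lcm(52, 9) = 468: x ≡ 118 (mod 468).
  Combine with x ≡ 4 (mod 17); new modulus lcm = 7956.
    Write x = 118 + 468·t and substitute into x ≡ 4 (mod 17): 468·t ≡ 4 − 118 = -114 (mod 17).
    Reduce coefficients mod 17: 9·t ≡ 5 (mod 17).
    The inverse of 9 mod 17 is 2 (since 9·2 = 18 = 1·17 + 1), so t ≡ 2·5 = 10 ≡ 10 (mod 17).
    Then x = 118 + 468·10 = 4798, valid modulo lcm(468, 17) = 7956: x ≡ 4798 (mod 7956).
Verify against each original: 4798 mod 13 = 1, 4798 mod 4 = 2, 4798 mod 9 = 1, 4798 mod 17 = 4.

x ≡ 4798 (mod 7956).


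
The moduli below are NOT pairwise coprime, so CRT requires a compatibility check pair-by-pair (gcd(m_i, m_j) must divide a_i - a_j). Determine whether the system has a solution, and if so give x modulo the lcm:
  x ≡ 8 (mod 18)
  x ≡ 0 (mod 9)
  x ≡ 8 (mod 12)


Moduli 18, 9, 12 are not pairwise coprime, so CRT works modulo lcm(m_i) when all pairwise compatibility conditions hold.
Pairwise compatibility: gcd(m_i, m_j) must divide a_i - a_j for every pair.
Merge one congruence at a time:
  Start: x ≡ 8 (mod 18).
  Combine with x ≡ 0 (mod 9): gcd(18, 9) = 9, and 0 - 8 = -8 is NOT divisible by 9.
    ⇒ system is inconsistent (no integer solution).

No solution (the system is inconsistent).


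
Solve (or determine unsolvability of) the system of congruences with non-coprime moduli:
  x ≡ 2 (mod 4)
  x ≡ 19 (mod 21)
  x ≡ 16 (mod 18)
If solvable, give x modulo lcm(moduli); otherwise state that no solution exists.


Moduli 4, 21, 18 are not pairwise coprime, so CRT works modulo lcm(m_i) when all pairwise compatibility conditions hold.
Pairwise compatibility: gcd(m_i, m_j) must divide a_i - a_j for every pair.
Merge one congruence at a time:
  Start: x ≡ 2 (mod 4).
  Combine with x ≡ 19 (mod 21): gcd(4, 21) = 1; 19 - 2 = 17, which IS divisible by 1, so compatible.
    Write x = 2 + 4·t and substitute into x ≡ 19 (mod 21): 4·t ≡ 19 − 2 = 17 (mod 21).
    The inverse of 4 mod 21 is 16 (since 4·16 = 64 = 3·21 + 1), so t ≡ 16·17 = 272 ≡ 20 (mod 21).
    Then x = 2 + 4·20 = 82, valid modulo lcm(4, 21) = 84: x ≡ 82 (mod 84).
  Combine with x ≡ 16 (mod 18): gcd(84, 18) = 6; 16 - 82 = -66, which IS divisible by 6, so compatible.
    Write x = 82 + 84·t and substitute into x ≡ 16 (mod 18): 84·t ≡ 16 − 82 = -66 (mod 18).
    Divide the congruence (and modulus) by g = 6: 14·t ≡ -11 (mod 3).
    Reduce coefficients mod 3: 2·t ≡ 1 (mod 3).
    The inverse of 2 mod 3 is 2 (since 2·2 = 4 = 1·3 + 1), so t ≡ 2·1 = 2 ≡ 2 (mod 3).
    Then x = 82 + 84·2 = 250, valid modulo lcm(84, 18) = 252: x ≡ 250 (mod 252).
Verify: 250 mod 4 = 2, 250 mod 21 = 19, 250 mod 18 = 16.

x ≡ 250 (mod 252).


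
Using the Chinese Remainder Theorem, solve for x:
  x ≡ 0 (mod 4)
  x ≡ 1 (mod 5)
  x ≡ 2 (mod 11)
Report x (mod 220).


Moduli 4, 5, 11 are pairwise coprime; by CRT there is a unique solution modulo M = 4 · 5 · 11 = 220.
Solve pairwise, accumulating the modulus:
  Start with x ≡ 0 (mod 4).
  Combine with x ≡ 1 (mod 5): since gcd(4, 5) = 1, we get a unique residue mod 20.
    Write x = 0 + 4·t and substitute into x ≡ 1 (mod 5): 4·t ≡ 1 − 0 = 1 (mod 5).
    The inverse of 4 mod 5 is 4 (since 4·4 = 16 = 3·5 + 1), so t ≡ 4·1 = 4 ≡ 4 (mod 5).
    Then x = 0 + 4·4 = 16, valid modulo lcm(4, 5) = 20: x ≡ 16 (mod 20).
  Combine with x ≡ 2 (mod 11): since gcd(20, 11) = 1, we get a unique residue mod 220.
    Write x = 16 + 20·t and substitute into x ≡ 2 (mod 11): 20·t ≡ 2 − 16 = -14 (mod 11).
    Reduce coefficients mod 11: 9·t ≡ 8 (mod 11).
    The inverse of 9 mod 11 is 5 (since 9·5 = 45 = 4·11 + 1), so t ≡ 5·8 = 40 ≡ 7 (mod 11).
    Then x = 16 + 20·7 = 156, valid modulo lcm(20, 11) = 220: x ≡ 156 (mod 220).
Verify: 156 mod 4 = 0 ✓, 156 mod 5 = 1 ✓, 156 mod 11 = 2 ✓.

x ≡ 156 (mod 220).


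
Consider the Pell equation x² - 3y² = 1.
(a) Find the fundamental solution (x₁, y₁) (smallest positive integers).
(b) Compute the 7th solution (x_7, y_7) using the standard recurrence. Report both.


Step 1: Find the fundamental solution (x₁, y₁) of x² - 3y² = 1.
  Expand √3 as a continued fraction. a₀ = ⌊√3⌋ = 1; iterate m_{k+1} = d_k·a_k − m_k, d_{k+1} = (3 − m_{k+1}²)/d_k, a_{k+1} = ⌊(a₀ + m_{k+1})/d_{k+1}⌋ (starting m₀ = 0, d₀ = 1), with convergents p_k = a_k·p_{k-1} + p_{k-2}, q_k = a_k·q_{k-1} + q_{k-2} (p₋₁ = 1, q₋₁ = 0):
  k = 0: a₀ = 1; p₀/q₀ = 1/1; p₀² − 3·q₀² = 1 − 3 = -2.
  k = 1: m = 1, d = 2, a = ⌊(1 + 1)/2⌋ = 1; p/q = (1·1 + 1)/(1·1 + 0) = 2/1; p² − 3·q² = 4 − 3 = 1.
  The first convergent with p² − 3·q² = 1 gives the fundamental solution (x₁, y₁) = (2, 1).
Step 2: Apply the recurrence (x_{n+1}, y_{n+1}) = (x₁x_n + 3y₁y_n, x₁y_n + y₁x_n) repeatedly.
  From (x_1, y_1) = (2, 1): x_2 = 2·2 + 3·1·1 = 7; y_2 = 2·1 + 1·2 = 4.
  From (x_2, y_2) = (7, 4): x_3 = 2·7 + 3·1·4 = 26; y_3 = 2·4 + 1·7 = 15.
  From (x_3, y_3) = (26, 15): x_4 = 2·26 + 3·1·15 = 97; y_4 = 2·15 + 1·26 = 56.
  From (x_4, y_4) = (97, 56): x_5 = 2·97 + 3·1·56 = 362; y_5 = 2·56 + 1·97 = 209.
  From (x_5, y_5) = (362, 209): x_6 = 2·362 + 3·1·209 = 1351; y_6 = 2·209 + 1·362 = 780.
  From (x_6, y_6) = (1351, 780): x_7 = 2·1351 + 3·1·780 = 5042; y_7 = 2·780 + 1·1351 = 2911.
Step 3: Verify x_7² - 3·y_7² = 25421764 - 25421763 = 1 (should be 1). ✓

(x_1, y_1) = (2, 1); (x_7, y_7) = (5042, 2911).
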